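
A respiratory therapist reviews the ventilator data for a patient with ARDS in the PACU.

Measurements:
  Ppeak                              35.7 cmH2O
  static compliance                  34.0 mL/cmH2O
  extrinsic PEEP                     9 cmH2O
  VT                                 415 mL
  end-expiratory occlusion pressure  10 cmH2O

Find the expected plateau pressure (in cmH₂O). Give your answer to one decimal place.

22.2

End-expiratory occlusion gives total PEEP = 10 cmH2O (intrinsic PEEP = 10 − 9 = 1). Use total PEEP for the elastic gradient.
Pplat = PEEPtotal + Vt / Cstat = 10 + 415 / 34.0 = 10 + 12.206 = 22.206 cmH2O.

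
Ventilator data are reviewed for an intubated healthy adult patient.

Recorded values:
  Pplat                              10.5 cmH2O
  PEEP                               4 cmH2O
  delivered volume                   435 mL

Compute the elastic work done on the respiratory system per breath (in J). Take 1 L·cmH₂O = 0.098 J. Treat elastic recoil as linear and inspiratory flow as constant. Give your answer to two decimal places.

0.14

Elastic work ≈ ½ × (Pplat − PEEP) × Vt = 0.5 × (10.5 − 4) × 0.435 L = 0.5 × 6.5 × 0.435 = 1.414 L·cmH2O.
× 0.098 J/(L·cmH2O) → 0.1386 J.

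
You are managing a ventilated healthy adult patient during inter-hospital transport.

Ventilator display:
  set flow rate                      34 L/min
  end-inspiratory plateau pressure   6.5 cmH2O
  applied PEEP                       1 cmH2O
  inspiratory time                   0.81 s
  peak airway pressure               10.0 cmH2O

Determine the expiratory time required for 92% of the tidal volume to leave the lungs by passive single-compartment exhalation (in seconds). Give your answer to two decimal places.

Flow: 34 L/min ÷ 60 = 0.5667 L/s.
Vt = flow × Ti = 0.5667 L/s × 0.81 s × 1000 mL/L = 459.03 mL.
R = (PIP − Pplat)/V̇ = (10.0 − 6.5) / 0.5667 = 3.5/0.5667 = 6.176 cmH2O·s/L.
C = Vt/(Pplat − PEEP) = 459.03 / (6.5 − 1) = 459.03/5.5 = 83.46 mL/cmH2O.
τ = R × C = 6.176 × 0.08346 L/cmH2O = 0.5154 s.
t = −τ·ln(1 − 0.92) = −0.5154·ln(0.08) = 1.302 s.

1.30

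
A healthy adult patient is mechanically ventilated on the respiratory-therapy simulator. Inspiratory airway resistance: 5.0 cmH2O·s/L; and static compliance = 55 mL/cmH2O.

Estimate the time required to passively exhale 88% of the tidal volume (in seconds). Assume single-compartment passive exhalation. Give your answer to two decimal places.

0.58

τ = R × C = 5.0 × 55 mL/cmH2O = 5.0 × 0.055 L/cmH2O = 0.275 s.
Exhaled fraction f = 1 − e^(−t/τ) → t = −τ·ln(1 − f) = −0.275·ln(0.12) = 0.5831 s.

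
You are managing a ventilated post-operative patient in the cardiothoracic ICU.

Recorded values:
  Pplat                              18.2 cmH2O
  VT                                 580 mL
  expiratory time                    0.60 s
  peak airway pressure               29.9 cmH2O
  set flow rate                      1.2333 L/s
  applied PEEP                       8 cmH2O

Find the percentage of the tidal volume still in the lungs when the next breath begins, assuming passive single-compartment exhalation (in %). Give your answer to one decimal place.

R = (PIP − Pplat)/V̇ = (29.9 − 18.2) / 1.2333 = 11.7/1.2333 = 9.487 cmH2O·s/L.
C = Vt/(Pplat − PEEP) = 580.0 / (18.2 − 8) = 580.0/10.2 = 56.863 mL/cmH2O.
τ = R × C = 9.487 × 0.05686 L/cmH2O = 0.5394 s.
Fraction remaining at end-expiration = e^(−Te/τ) = e^(−0.60/0.5394) = 0.3288 → 32.88%.

32.9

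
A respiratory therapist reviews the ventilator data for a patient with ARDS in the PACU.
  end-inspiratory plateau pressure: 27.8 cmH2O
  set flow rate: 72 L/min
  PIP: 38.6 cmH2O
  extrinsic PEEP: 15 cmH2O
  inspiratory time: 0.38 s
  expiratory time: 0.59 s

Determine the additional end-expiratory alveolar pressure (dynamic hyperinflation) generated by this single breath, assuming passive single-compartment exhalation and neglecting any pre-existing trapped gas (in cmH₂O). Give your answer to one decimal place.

2.0

Flow: 72 L/min ÷ 60 = 1.2 L/s.
Vt = flow × Ti = 1.2 L/s × 0.38 s × 1000 mL/L = 456.0 mL.
R = (PIP − Pplat)/V̇ = (38.6 − 27.8) / 1.2 = 10.8/1.2 = 9.0 cmH2O·s/L.
C = Vt/(Pplat − PEEP) = 456.0 / (27.8 − 15) = 456.0/12.8 = 35.625 mL/cmH2O.
τ = R × C = 9.0 × 0.03563 L/cmH2O = 0.3207 s.
Fraction remaining = e^(−Te/τ) = e^(−0.59/0.3207) = 0.1589; trapped volume = 456.0 × 0.1589 = 72.458 mL.
Additional alveolar pressure from trapping ≈ V_trapped / C = 72.458 / 35.625 = 2.034 cmH2O.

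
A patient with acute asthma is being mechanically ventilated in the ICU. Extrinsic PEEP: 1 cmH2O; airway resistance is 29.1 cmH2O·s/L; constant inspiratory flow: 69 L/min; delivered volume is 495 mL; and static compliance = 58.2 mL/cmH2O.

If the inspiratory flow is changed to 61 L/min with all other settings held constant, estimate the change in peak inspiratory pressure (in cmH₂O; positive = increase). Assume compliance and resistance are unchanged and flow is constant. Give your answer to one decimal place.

Flow: 69 L/min ÷ 60 = 1.15 L/s.
New flow: 61 L/min ÷ 60 = 1.0167 L/s.
PIP = Vt/C + R·V̇ + PEEP (constant-flow equation of motion).
Only the resistive term changes: ΔPIP = R × ΔV̇ = 29.1 × (1.0167 − 1.15) = 29.1 × -0.1333 = -3.879 cmH2O.

-3.9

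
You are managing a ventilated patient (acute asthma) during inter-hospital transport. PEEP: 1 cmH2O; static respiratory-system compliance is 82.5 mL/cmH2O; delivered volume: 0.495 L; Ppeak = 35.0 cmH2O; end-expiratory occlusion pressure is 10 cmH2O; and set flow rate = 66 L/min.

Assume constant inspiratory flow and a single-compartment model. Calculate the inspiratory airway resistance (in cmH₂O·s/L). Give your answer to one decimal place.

17.3

Flow: 66 L/min ÷ 60 = 1.1 L/s.
Total PEEP = 10 cmH2O (set 1 + intrinsic 9); this is the baseline alveolar pressure.
Equation of motion (constant flow): PIP = Vt/C + R·V̇ + PEEP.
R·V̇ = PIP − Vt/C − PEEP = 35.0 − 495/82.5 − 10 = 35.0 − 6.0 − 10 = 19.0 cmH2O.
R = 19.0 / 1.1 = 17.273 cmH2O·s/L.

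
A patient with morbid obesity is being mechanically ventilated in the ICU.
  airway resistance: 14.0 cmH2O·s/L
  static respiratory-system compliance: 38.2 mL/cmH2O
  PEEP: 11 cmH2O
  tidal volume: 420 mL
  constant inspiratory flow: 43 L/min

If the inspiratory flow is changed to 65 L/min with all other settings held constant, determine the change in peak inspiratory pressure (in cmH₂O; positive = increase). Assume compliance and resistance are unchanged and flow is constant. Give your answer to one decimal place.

Flow: 43 L/min ÷ 60 = 0.7167 L/s.
New flow: 65 L/min ÷ 60 = 1.0833 L/s.
PIP = Vt/C + R·V̇ + PEEP (constant-flow equation of motion).
Only the resistive term changes: ΔPIP = R × ΔV̇ = 14.0 × (1.0833 − 0.7167) = 14.0 × 0.3666 = 5.132 cmH2O.

5.1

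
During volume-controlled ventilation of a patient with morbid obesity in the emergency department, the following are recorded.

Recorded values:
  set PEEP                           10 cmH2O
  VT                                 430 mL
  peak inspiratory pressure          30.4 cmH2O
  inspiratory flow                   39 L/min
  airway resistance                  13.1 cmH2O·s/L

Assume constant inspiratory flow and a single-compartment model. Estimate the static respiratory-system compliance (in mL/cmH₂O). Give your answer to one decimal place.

36.2

Flow: 39 L/min ÷ 60 = 0.65 L/s.
Equation of motion (constant flow): PIP = Vt/C + R·V̇ + PEEP.
Vt/C = PIP − R·V̇ − PEEP = 30.4 − 13.1×0.65 − 10 = 30.4 − 8.515 − 10 = 11.885 cmH2O.
C = Vt / 11.885 = 430 / 11.885 = 36.18 mL/cmH2O.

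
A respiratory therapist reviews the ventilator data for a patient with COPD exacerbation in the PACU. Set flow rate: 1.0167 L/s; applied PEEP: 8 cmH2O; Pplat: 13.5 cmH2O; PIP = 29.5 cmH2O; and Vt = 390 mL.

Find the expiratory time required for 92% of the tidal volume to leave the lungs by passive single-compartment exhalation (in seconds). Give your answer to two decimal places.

2.82

R = (PIP − Pplat)/V̇ = (29.5 − 13.5) / 1.0167 = 16.0/1.0167 = 15.737 cmH2O·s/L.
C = Vt/(Pplat − PEEP) = 390.0 / (13.5 − 8) = 390.0/5.5 = 70.909 mL/cmH2O.
τ = R × C = 15.737 × 0.07091 L/cmH2O = 1.116 s.
t = −τ·ln(1 − 0.92) = −1.116·ln(0.08) = 2.819 s.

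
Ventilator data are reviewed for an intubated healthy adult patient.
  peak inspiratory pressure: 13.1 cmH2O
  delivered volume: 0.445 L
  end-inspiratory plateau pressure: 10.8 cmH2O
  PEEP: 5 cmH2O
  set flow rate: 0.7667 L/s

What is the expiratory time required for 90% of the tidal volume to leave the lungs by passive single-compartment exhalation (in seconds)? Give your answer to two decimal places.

R = (PIP − Pplat)/V̇ = (13.1 − 10.8) / 0.7667 = 2.3/0.7667 = 3.0 cmH2O·s/L.
C = Vt/(Pplat − PEEP) = 445.0 / (10.8 − 5) = 445.0/5.8 = 76.724 mL/cmH2O.
τ = R × C = 3.0 × 0.07672 L/cmH2O = 0.2302 s.
t = −τ·ln(1 − 0.90) = −0.2302·ln(0.1) = 0.5301 s.

0.53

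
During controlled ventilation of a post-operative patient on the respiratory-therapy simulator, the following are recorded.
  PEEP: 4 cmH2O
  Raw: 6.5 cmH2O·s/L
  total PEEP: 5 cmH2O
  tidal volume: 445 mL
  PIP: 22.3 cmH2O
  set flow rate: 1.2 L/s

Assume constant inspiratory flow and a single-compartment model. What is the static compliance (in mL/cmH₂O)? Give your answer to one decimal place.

Total PEEP = 5 cmH2O (set 4 + intrinsic 1); this is the baseline alveolar pressure.
Equation of motion (constant flow): PIP = Vt/C + R·V̇ + PEEP.
Vt/C = PIP − R·V̇ − PEEP = 22.3 − 6.5×1.2 − 5 = 22.3 − 7.8 − 5 = 9.5 cmH2O.
C = Vt / 9.5 = 445 / 9.5 = 46.842 mL/cmH2O.

46.8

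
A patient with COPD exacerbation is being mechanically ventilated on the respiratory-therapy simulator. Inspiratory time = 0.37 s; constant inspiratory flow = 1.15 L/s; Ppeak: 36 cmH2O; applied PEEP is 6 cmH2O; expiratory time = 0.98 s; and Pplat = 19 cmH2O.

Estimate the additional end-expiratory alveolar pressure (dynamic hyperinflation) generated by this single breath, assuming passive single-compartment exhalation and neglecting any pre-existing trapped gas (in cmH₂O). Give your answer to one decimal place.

Vt = flow × Ti = 1.15 L/s × 0.37 s × 1000 mL/L = 425.5 mL.
R = (PIP − Pplat)/V̇ = (36 − 19) / 1.15 = 17.0/1.15 = 14.783 cmH2O·s/L.
C = Vt/(Pplat − PEEP) = 425.5 / (19 − 6) = 425.5/13.0 = 32.731 mL/cmH2O.
τ = R × C = 14.783 × 0.03273 L/cmH2O = 0.4838 s.
Fraction remaining = e^(−Te/τ) = e^(−0.98/0.4838) = 0.1319; trapped volume = 425.5 × 0.1319 = 56.123 mL.
Additional alveolar pressure from trapping ≈ V_trapped / C = 56.123 / 32.731 = 1.715 cmH2O.

1.7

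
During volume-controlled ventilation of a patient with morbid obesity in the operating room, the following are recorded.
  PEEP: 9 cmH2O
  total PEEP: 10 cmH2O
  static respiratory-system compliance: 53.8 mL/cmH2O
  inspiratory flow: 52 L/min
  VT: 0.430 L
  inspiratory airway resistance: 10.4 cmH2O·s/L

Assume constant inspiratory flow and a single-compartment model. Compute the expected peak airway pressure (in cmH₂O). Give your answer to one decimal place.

Flow: 52 L/min ÷ 60 = 0.8667 L/s.
Total PEEP = 10 cmH2O (set 9 + intrinsic 1); this is the baseline alveolar pressure.
Equation of motion (constant flow): PIP = Vt/C + R·V̇ + PEEP.
PIP = 430/53.8 + 10.4×0.8667 + 10 = 7.993 + 9.014 + 10 = 27.007 cmH2O.

27.0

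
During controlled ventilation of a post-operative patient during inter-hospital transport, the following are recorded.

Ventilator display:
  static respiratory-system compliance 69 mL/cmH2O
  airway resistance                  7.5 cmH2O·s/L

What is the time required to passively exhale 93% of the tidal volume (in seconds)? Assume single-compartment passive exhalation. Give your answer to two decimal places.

τ = R × C = 7.5 × 69 mL/cmH2O = 7.5 × 0.069 L/cmH2O = 0.5175 s.
Exhaled fraction f = 1 − e^(−t/τ) → t = −τ·ln(1 − f) = −0.5175·ln(0.07) = 1.376 s.

1.38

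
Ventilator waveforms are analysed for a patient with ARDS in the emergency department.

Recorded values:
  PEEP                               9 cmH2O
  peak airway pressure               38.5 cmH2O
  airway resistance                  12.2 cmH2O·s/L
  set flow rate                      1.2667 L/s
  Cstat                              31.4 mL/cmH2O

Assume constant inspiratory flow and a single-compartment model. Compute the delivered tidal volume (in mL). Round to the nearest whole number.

441

Equation of motion (constant flow): PIP = Vt/C + R·V̇ + PEEP.
Vt/C = PIP − R·V̇ − PEEP = 38.5 − 15.454 − 9 = 14.046 cmH2O.
Vt = C × 14.046 = 31.4 × 14.046 = 441.04 mL.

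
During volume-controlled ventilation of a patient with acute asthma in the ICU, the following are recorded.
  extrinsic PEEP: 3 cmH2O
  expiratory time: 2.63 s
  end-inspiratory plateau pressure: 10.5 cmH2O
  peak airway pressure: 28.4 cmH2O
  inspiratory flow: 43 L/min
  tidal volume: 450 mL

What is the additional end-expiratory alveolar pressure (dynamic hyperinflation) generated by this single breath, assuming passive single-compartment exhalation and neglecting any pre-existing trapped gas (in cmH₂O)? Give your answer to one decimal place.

1.3

Flow: 43 L/min ÷ 60 = 0.7167 L/s.
R = (PIP − Pplat)/V̇ = (28.4 − 10.5) / 0.7167 = 17.9/0.7167 = 24.976 cmH2O·s/L.
C = Vt/(Pplat − PEEP) = 450.0 / (10.5 − 3) = 450.0/7.5 = 60.0 mL/cmH2O.
τ = R × C = 24.976 × 0.06 L/cmH2O = 1.499 s.
Fraction remaining = e^(−Te/τ) = e^(−2.63/1.499) = 0.173; trapped volume = 450.0 × 0.173 = 77.85 mL.
Additional alveolar pressure from trapping ≈ V_trapped / C = 77.85 / 60.0 = 1.298 cmH2O.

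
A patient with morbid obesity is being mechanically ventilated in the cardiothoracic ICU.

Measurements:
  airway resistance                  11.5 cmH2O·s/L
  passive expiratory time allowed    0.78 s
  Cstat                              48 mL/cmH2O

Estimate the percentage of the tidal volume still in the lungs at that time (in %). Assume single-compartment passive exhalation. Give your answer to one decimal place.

τ = R × C = 11.5 × 48 mL/cmH2O = 11.5 × 0.048 L/cmH2O = 0.552 s.
Passive exhalation: V(t)/V₀ = e^(−t/τ) = e^(−0.78/0.552) = 0.2434.
Fraction remaining = 0.2434 → 24.34%.

24.3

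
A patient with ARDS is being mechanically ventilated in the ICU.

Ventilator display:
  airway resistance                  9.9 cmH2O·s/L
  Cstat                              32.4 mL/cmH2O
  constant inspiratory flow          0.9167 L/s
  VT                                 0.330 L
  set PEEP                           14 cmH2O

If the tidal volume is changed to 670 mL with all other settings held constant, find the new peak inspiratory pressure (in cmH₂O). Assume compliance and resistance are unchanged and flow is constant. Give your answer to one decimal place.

43.8

PIP = Vt/C + R·V̇ + PEEP (constant-flow equation of motion).
Only the elastic term changes: ΔPIP = ΔVt / C = (670 − 330) / 32.4 = 10.494 cmH2O.
Original PIP = 330/32.4 + 9.9×0.9167 + 14 = 33.261 cmH2O; new PIP = 33.261 + (10.494) = 43.755 cmH2O.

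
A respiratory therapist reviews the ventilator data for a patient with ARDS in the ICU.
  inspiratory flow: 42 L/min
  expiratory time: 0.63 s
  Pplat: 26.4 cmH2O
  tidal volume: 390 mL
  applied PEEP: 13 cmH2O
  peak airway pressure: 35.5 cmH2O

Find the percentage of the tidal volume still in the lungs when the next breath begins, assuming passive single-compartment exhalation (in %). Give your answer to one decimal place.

18.9

Flow: 42 L/min ÷ 60 = 0.7 L/s.
R = (PIP − Pplat)/V̇ = (35.5 − 26.4) / 0.7 = 9.1/0.7 = 13.0 cmH2O·s/L.
C = Vt/(Pplat − PEEP) = 390.0 / (26.4 − 13) = 390.0/13.4 = 29.104 mL/cmH2O.
τ = R × C = 13.0 × 0.0291 L/cmH2O = 0.3783 s.
Fraction remaining at end-expiration = e^(−Te/τ) = e^(−0.63/0.3783) = 0.1891 → 18.91%.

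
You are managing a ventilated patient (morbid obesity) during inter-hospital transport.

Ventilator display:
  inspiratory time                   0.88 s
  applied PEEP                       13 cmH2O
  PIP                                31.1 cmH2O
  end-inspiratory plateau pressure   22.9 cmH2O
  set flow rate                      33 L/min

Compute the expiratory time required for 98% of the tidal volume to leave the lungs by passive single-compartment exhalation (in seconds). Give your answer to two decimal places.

2.85

Flow: 33 L/min ÷ 60 = 0.55 L/s.
Vt = flow × Ti = 0.55 L/s × 0.88 s × 1000 mL/L = 484.0 mL.
R = (PIP − Pplat)/V̇ = (31.1 − 22.9) / 0.55 = 8.2/0.55 = 14.909 cmH2O·s/L.
C = Vt/(Pplat − PEEP) = 484.0 / (22.9 − 13) = 484.0/9.9 = 48.889 mL/cmH2O.
τ = R × C = 14.909 × 0.04889 L/cmH2O = 0.7289 s.
t = −τ·ln(1 − 0.98) = −0.7289·ln(0.02) = 2.851 s.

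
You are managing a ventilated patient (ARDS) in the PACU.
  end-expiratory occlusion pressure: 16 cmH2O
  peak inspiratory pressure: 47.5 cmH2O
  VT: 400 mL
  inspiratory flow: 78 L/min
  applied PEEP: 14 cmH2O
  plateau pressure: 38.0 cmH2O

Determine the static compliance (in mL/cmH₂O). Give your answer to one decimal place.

End-expiratory occlusion gives total PEEP = 16 cmH2O (intrinsic PEEP = 16 − 14 = 2). Use total PEEP for the elastic gradient.
Cstat = Vt / (Pplat − PEEPtotal) = 400 / (38.0 − 16) = 400 / 22.0 = 18.182 mL/cmH2O.

18.2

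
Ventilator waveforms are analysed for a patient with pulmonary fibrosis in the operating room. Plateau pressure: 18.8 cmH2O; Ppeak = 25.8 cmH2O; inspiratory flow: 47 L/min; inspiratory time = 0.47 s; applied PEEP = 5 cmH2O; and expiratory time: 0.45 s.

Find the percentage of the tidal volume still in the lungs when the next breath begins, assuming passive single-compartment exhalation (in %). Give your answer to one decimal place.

Flow: 47 L/min ÷ 60 = 0.7833 L/s.
Vt = flow × Ti = 0.7833 L/s × 0.47 s × 1000 mL/L = 368.15 mL.
R = (PIP − Pplat)/V̇ = (25.8 − 18.8) / 0.7833 = 7.0/0.7833 = 8.937 cmH2O·s/L.
C = Vt/(Pplat − PEEP) = 368.15 / (18.8 − 5) = 368.15/13.8 = 26.678 mL/cmH2O.
τ = R × C = 8.937 × 0.02668 L/cmH2O = 0.2384 s.
Fraction remaining at end-expiration = e^(−Te/τ) = e^(−0.45/0.2384) = 0.1514 → 15.14%.

15.1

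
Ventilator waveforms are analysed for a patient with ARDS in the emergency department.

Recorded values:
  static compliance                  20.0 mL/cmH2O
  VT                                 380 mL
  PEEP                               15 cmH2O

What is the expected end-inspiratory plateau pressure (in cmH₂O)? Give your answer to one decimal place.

34.0

Pplat = PEEP + Vt / Cstat = 15 + 380 / 20.0 = 15 + 19.0 = 34.0 cmH2O.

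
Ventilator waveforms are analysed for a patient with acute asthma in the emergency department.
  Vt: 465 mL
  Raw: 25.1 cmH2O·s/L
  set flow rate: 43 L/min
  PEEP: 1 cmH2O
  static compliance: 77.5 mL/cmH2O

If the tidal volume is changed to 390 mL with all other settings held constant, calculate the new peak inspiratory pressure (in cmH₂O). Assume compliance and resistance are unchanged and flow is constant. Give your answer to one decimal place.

Flow: 43 L/min ÷ 60 = 0.7167 L/s.
PIP = Vt/C + R·V̇ + PEEP (constant-flow equation of motion).
Only the elastic term changes: ΔPIP = ΔVt / C = (390 − 465) / 77.5 = -0.9677 cmH2O.
Original PIP = 465/77.5 + 25.1×0.7167 + 1 = 24.989 cmH2O; new PIP = 24.989 + (-0.9677) = 24.021 cmH2O.

24.0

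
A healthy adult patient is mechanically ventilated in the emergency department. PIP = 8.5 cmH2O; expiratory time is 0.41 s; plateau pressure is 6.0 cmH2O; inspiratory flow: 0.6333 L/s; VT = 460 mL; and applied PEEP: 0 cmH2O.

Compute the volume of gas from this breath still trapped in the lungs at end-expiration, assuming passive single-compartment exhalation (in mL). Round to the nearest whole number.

R = (PIP − Pplat)/V̇ = (8.5 − 6.0) / 0.6333 = 2.5/0.6333 = 3.948 cmH2O·s/L.
C = Vt/(Pplat − PEEP) = 460.0 / (6.0 − 0) = 460.0/6.0 = 76.667 mL/cmH2O.
τ = R × C = 3.948 × 0.07667 L/cmH2O = 0.3027 s.
Fraction remaining = e^(−Te/τ) = e^(−0.41/0.3027) = 0.2581.
Trapped volume = 460.0 × 0.2581 = 118.73 mL.

119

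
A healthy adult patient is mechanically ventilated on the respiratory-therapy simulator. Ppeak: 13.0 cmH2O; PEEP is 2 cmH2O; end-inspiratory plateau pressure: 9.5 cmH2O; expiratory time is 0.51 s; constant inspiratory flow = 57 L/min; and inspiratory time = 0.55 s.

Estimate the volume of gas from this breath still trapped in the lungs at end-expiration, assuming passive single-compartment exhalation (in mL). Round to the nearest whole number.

72

Flow: 57 L/min ÷ 60 = 0.95 L/s.
Vt = flow × Ti = 0.95 L/s × 0.55 s × 1000 mL/L = 522.5 mL.
R = (PIP − Pplat)/V̇ = (13.0 − 9.5) / 0.95 = 3.5/0.95 = 3.684 cmH2O·s/L.
C = Vt/(Pplat − PEEP) = 522.5 / (9.5 − 2) = 522.5/7.5 = 69.667 mL/cmH2O.
τ = R × C = 3.684 × 0.06967 L/cmH2O = 0.2567 s.
Fraction remaining = e^(−Te/τ) = e^(−0.51/0.2567) = 0.1371.
Trapped volume = 522.5 × 0.1371 = 71.635 mL.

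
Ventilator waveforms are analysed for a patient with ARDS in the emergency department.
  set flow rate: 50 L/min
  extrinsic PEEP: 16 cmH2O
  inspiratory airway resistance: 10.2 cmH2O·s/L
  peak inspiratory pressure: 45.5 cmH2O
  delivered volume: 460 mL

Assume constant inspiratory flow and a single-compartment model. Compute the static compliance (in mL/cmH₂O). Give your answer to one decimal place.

Flow: 50 L/min ÷ 60 = 0.8333 L/s.
Equation of motion (constant flow): PIP = Vt/C + R·V̇ + PEEP.
Vt/C = PIP − R·V̇ − PEEP = 45.5 − 10.2×0.8333 − 16 = 45.5 − 8.5 − 16 = 21.0 cmH2O.
C = Vt / 21.0 = 460 / 21.0 = 21.905 mL/cmH2O.

21.9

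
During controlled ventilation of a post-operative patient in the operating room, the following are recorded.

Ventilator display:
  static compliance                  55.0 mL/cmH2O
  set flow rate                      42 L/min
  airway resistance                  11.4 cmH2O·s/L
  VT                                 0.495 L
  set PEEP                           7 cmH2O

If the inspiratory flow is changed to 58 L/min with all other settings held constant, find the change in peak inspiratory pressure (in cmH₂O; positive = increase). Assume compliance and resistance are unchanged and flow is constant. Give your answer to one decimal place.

Flow: 42 L/min ÷ 60 = 0.7 L/s.
New flow: 58 L/min ÷ 60 = 0.9667 L/s.
PIP = Vt/C + R·V̇ + PEEP (constant-flow equation of motion).
Only the resistive term changes: ΔPIP = R × ΔV̇ = 11.4 × (0.9667 − 0.7) = 11.4 × 0.2667 = 3.04 cmH2O.

3.0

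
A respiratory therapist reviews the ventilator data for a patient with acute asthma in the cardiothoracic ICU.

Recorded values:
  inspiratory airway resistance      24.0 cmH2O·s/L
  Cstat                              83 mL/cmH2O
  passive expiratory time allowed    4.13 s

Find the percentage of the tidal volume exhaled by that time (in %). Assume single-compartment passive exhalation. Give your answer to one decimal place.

87.4

τ = R × C = 24.0 × 83 mL/cmH2O = 24.0 × 0.083 L/cmH2O = 1.992 s.
Passive exhalation: V(t)/V₀ = e^(−t/τ) = e^(−4.13/1.992) = 0.1258.
Fraction exhaled = 1 − 0.1258 = 0.8742 → 87.42%.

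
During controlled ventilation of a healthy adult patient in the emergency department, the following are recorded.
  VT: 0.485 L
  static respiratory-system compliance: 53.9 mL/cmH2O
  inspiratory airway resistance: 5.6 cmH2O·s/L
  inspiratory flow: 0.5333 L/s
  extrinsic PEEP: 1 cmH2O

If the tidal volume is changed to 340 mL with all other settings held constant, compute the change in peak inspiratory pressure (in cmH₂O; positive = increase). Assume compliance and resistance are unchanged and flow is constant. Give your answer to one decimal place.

-2.7

PIP = Vt/C + R·V̇ + PEEP (constant-flow equation of motion).
Only the elastic term changes: ΔPIP = ΔVt / C = (340 − 485) / 53.9 = -2.69 cmH2O.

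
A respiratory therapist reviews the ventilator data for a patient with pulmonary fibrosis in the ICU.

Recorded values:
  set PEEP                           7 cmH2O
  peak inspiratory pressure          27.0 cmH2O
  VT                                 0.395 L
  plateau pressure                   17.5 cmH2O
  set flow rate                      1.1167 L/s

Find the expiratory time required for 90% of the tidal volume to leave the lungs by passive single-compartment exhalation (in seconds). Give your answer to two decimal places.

R = (PIP − Pplat)/V̇ = (27.0 − 17.5) / 1.1167 = 9.5/1.1167 = 8.507 cmH2O·s/L.
C = Vt/(Pplat − PEEP) = 395.0 / (17.5 − 7) = 395.0/10.5 = 37.619 mL/cmH2O.
τ = R × C = 8.507 × 0.03762 L/cmH2O = 0.32 s.
t = −τ·ln(1 − 0.90) = −0.32·ln(0.1) = 0.7368 s.

0.74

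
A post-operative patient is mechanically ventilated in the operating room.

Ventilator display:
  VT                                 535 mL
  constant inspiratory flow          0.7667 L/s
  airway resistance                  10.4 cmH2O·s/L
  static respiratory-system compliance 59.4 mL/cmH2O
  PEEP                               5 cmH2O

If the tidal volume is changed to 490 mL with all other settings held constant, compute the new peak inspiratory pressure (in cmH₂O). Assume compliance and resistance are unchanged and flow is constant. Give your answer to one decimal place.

PIP = Vt/C + R·V̇ + PEEP (constant-flow equation of motion).
Only the elastic term changes: ΔPIP = ΔVt / C = (490 − 535) / 59.4 = -0.7576 cmH2O.
Original PIP = 535/59.4 + 10.4×0.7667 + 5 = 21.98 cmH2O; new PIP = 21.98 + (-0.7576) = 21.222 cmH2O.

21.2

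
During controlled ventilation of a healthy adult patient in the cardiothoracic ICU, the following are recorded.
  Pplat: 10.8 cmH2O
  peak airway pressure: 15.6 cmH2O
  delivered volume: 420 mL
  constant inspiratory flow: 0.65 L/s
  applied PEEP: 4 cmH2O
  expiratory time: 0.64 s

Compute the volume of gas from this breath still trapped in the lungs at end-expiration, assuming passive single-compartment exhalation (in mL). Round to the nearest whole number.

R = (PIP − Pplat)/V̇ = (15.6 − 10.8) / 0.65 = 4.8/0.65 = 7.385 cmH2O·s/L.
C = Vt/(Pplat − PEEP) = 420.0 / (10.8 − 4) = 420.0/6.8 = 61.765 mL/cmH2O.
τ = R × C = 7.385 × 0.06177 L/cmH2O = 0.4562 s.
Fraction remaining = e^(−Te/τ) = e^(−0.64/0.4562) = 0.2459.
Trapped volume = 420.0 × 0.2459 = 103.28 mL.

103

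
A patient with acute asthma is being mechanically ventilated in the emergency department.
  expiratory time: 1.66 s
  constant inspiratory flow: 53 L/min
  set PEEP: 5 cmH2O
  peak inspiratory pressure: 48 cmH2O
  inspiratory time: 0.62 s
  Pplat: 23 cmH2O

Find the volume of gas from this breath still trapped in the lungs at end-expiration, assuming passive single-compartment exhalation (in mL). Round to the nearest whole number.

80

Flow: 53 L/min ÷ 60 = 0.8833 L/s.
Vt = flow × Ti = 0.8833 L/s × 0.62 s × 1000 mL/L = 547.65 mL.
R = (PIP − Pplat)/V̇ = (48 − 23) / 0.8833 = 25.0/0.8833 = 28.303 cmH2O·s/L.
C = Vt/(Pplat − PEEP) = 547.65 / (23 − 5) = 547.65/18.0 = 30.425 mL/cmH2O.
τ = R × C = 28.303 × 0.03043 L/cmH2O = 0.8613 s.
Fraction remaining = e^(−Te/τ) = e^(−1.66/0.8613) = 0.1455.
Trapped volume = 547.65 × 0.1455 = 79.683 mL.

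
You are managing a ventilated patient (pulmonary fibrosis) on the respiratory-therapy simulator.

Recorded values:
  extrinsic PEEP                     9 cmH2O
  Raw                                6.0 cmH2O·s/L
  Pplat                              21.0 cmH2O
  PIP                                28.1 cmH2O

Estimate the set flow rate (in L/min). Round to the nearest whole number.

71

flow = (PIP − Pplat) / Raw = (28.1 − 21.0) / 6.0 = 1.183 L/s × 60 = 70.98 L/min.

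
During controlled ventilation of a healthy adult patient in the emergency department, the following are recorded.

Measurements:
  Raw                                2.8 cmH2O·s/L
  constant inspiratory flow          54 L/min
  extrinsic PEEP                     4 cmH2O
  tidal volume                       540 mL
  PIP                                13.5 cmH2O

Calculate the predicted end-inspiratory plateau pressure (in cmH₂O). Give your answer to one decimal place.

Flow: 54 L/min ÷ 60 = 0.9 L/s.
Pplat = PIP − Raw × flow = 13.5 − 2.8 × 0.9 = 13.5 − 2.52 = 10.98 cmH2O.

11.0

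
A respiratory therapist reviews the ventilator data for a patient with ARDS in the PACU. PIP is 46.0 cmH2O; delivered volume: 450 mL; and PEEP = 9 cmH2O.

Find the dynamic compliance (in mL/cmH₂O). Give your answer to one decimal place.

Dynamic compliance = Vt / (PIP − PEEP) = 450 / (46.0 − 9) = 450 / 37.0 = 12.162 mL/cmH2O.

12.2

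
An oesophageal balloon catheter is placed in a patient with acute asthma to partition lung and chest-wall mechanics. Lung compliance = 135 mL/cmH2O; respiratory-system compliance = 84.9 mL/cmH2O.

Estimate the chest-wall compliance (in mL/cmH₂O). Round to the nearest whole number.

1/Ccw = 1/Crs − 1/CL.
1/Ccw = 1/84.9 − 1/135 = 0.004371.
Ccw = 228.78 mL/cmH2O.

229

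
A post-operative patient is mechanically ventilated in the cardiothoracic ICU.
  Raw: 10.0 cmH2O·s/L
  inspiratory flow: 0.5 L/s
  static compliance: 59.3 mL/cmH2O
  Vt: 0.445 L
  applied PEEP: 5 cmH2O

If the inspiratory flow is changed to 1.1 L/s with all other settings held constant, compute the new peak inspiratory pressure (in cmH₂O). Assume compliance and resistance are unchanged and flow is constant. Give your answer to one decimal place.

PIP = Vt/C + R·V̇ + PEEP (constant-flow equation of motion).
Only the resistive term changes: ΔPIP = R × ΔV̇ = 10.0 × (1.1 − 0.5) = 10.0 × 0.6 = 6.0 cmH2O.
Original PIP = 445/59.3 + 10.0×0.5 + 5 = 17.504 cmH2O; new PIP = 17.504 + (6.0) = 23.504 cmH2O.

23.5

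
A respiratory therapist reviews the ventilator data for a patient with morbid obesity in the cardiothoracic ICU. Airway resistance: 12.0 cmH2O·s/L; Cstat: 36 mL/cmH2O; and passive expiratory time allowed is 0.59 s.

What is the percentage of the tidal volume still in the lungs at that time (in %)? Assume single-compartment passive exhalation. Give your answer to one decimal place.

25.5

τ = R × C = 12.0 × 36 mL/cmH2O = 12.0 × 0.036 L/cmH2O = 0.432 s.
Passive exhalation: V(t)/V₀ = e^(−t/τ) = e^(−0.59/0.432) = 0.2552.
Fraction remaining = 0.2552 → 25.52%.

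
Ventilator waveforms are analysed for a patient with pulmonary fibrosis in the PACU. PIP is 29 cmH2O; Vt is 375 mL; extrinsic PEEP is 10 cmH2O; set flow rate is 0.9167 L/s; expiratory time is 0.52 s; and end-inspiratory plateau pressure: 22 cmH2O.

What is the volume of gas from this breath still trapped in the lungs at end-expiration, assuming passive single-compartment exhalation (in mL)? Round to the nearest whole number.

R = (PIP − Pplat)/V̇ = (29 − 22) / 0.9167 = 7.0/0.9167 = 7.636 cmH2O·s/L.
C = Vt/(Pplat − PEEP) = 375.0 / (22 − 10) = 375.0/12.0 = 31.25 mL/cmH2O.
τ = R × C = 7.636 × 0.03125 L/cmH2O = 0.2386 s.
Fraction remaining = e^(−Te/τ) = e^(−0.52/0.2386) = 0.1131.
Trapped volume = 375.0 × 0.1131 = 42.413 mL.

42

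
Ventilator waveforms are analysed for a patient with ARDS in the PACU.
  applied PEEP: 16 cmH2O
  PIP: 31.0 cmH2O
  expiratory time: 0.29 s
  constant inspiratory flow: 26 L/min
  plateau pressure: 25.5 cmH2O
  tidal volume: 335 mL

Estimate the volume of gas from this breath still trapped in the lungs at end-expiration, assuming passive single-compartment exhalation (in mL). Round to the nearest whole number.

Flow: 26 L/min ÷ 60 = 0.4333 L/s.
R = (PIP − Pplat)/V̇ = (31.0 − 25.5) / 0.4333 = 5.5/0.4333 = 12.693 cmH2O·s/L.
C = Vt/(Pplat − PEEP) = 335.0 / (25.5 − 16) = 335.0/9.5 = 35.263 mL/cmH2O.
τ = R × C = 12.693 × 0.03526 L/cmH2O = 0.4476 s.
Fraction remaining = e^(−Te/τ) = e^(−0.29/0.4476) = 0.5231.
Trapped volume = 335.0 × 0.5231 = 175.24 mL.

175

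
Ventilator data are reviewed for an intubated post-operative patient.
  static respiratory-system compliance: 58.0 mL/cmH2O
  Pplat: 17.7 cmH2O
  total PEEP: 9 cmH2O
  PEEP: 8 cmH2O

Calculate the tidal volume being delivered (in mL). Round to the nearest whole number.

505

End-expiratory occlusion gives total PEEP = 9 cmH2O (intrinsic PEEP = 9 − 8 = 1). Use total PEEP for the elastic gradient.
Vt = Cstat × (Pplat − PEEPtotal) = 58.0 × (17.7 − 9) = 58.0 × 8.7 = 504.6 mL.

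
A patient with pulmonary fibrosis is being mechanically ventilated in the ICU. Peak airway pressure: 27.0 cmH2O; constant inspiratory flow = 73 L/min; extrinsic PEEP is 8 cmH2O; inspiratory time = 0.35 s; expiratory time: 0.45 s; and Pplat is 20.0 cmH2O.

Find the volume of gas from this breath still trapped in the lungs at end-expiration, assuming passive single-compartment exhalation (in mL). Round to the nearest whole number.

Flow: 73 L/min ÷ 60 = 1.2167 L/s.
Vt = flow × Ti = 1.2167 L/s × 0.35 s × 1000 mL/L = 425.85 mL.
R = (PIP − Pplat)/V̇ = (27.0 − 20.0) / 1.2167 = 7.0/1.2167 = 5.753 cmH2O·s/L.
C = Vt/(Pplat − PEEP) = 425.85 / (20.0 − 8) = 425.85/12.0 = 35.488 mL/cmH2O.
τ = R × C = 5.753 × 0.03549 L/cmH2O = 0.2042 s.
Fraction remaining = e^(−Te/τ) = e^(−0.45/0.2042) = 0.1104.
Trapped volume = 425.85 × 0.1104 = 47.014 mL.

47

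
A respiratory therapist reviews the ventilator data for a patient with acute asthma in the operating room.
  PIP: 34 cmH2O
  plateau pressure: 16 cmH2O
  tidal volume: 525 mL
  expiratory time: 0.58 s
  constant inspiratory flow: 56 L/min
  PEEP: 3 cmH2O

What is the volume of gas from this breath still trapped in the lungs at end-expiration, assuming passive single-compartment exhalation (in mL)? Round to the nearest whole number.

Flow: 56 L/min ÷ 60 = 0.9333 L/s.
R = (PIP − Pplat)/V̇ = (34 − 16) / 0.9333 = 18.0/0.9333 = 19.286 cmH2O·s/L.
C = Vt/(Pplat − PEEP) = 525.0 / (16 − 3) = 525.0/13.0 = 40.385 mL/cmH2O.
τ = R × C = 19.286 × 0.04039 L/cmH2O = 0.779 s.
Fraction remaining = e^(−Te/τ) = e^(−0.58/0.779) = 0.475.
Trapped volume = 525.0 × 0.475 = 249.38 mL.

249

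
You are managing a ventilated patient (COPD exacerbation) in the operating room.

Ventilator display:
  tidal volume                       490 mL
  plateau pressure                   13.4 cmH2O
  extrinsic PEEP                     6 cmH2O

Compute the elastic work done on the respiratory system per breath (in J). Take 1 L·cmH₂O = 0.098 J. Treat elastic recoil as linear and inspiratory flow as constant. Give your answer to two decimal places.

Elastic work ≈ ½ × (Pplat − PEEP) × Vt = 0.5 × (13.4 − 6) × 0.490 L = 0.5 × 7.4 × 0.490 = 1.813 L·cmH2O.
× 0.098 J/(L·cmH2O) → 0.1777 J.

0.18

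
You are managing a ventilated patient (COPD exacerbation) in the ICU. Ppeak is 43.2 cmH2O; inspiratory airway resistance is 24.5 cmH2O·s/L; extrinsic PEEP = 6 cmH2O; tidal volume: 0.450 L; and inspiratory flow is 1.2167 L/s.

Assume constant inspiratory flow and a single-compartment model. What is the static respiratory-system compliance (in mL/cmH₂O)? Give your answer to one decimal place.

Equation of motion (constant flow): PIP = Vt/C + R·V̇ + PEEP.
Vt/C = PIP − R·V̇ − PEEP = 43.2 − 24.5×1.2167 − 6 = 43.2 − 29.809 − 6 = 7.391 cmH2O.
C = Vt / 7.391 = 450 / 7.391 = 60.885 mL/cmH2O.

60.9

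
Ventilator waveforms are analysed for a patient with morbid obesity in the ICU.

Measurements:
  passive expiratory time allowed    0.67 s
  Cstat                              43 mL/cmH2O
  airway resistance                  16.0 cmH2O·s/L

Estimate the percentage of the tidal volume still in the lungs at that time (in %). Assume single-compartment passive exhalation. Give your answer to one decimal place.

τ = R × C = 16.0 × 43 mL/cmH2O = 16.0 × 0.043 L/cmH2O = 0.688 s.
Passive exhalation: V(t)/V₀ = e^(−t/τ) = e^(−0.67/0.688) = 0.3776.
Fraction remaining = 0.3776 → 37.76%.

37.8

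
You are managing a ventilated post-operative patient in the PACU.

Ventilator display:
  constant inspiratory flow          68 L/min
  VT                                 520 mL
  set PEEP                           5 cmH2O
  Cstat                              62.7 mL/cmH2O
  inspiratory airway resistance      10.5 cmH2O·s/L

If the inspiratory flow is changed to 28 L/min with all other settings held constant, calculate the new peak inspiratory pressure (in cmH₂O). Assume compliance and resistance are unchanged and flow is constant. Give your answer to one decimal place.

18.2

Flow: 68 L/min ÷ 60 = 1.1333 L/s.
New flow: 28 L/min ÷ 60 = 0.4667 L/s.
PIP = Vt/C + R·V̇ + PEEP (constant-flow equation of motion).
Only the resistive term changes: ΔPIP = R × ΔV̇ = 10.5 × (0.4667 − 1.1333) = 10.5 × -0.6666 = -6.999 cmH2O.
Original PIP = 520/62.7 + 10.5×1.1333 + 5 = 25.193 cmH2O; new PIP = 25.193 + (-6.999) = 18.194 cmH2O.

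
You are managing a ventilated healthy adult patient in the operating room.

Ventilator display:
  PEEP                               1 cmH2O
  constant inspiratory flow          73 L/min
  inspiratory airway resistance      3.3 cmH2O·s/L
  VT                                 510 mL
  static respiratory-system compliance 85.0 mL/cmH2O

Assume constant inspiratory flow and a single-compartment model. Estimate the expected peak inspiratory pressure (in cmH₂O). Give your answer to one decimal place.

11.0

Flow: 73 L/min ÷ 60 = 1.2167 L/s.
Equation of motion (constant flow): PIP = Vt/C + R·V̇ + PEEP.
PIP = 510/85.0 + 3.3×1.2167 + 1 = 6.0 + 4.015 + 1 = 11.015 cmH2O.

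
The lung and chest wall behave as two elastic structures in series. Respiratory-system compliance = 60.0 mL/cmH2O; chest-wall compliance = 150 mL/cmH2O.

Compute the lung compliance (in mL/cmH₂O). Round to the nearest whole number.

100

1/CL = 1/Crs − 1/Ccw.
1/CL = 1/60.0 − 1/150 = 0.01.
CL = 100.0 mL/cmH2O.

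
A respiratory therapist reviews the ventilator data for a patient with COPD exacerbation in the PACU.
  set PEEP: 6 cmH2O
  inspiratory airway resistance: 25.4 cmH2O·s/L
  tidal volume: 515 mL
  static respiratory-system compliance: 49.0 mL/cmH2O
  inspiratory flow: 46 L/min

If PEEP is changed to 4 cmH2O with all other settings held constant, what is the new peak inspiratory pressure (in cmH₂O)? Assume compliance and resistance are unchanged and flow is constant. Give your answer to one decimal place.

Flow: 46 L/min ÷ 60 = 0.7667 L/s.
PIP = Vt/C + R·V̇ + PEEP (constant-flow equation of motion).
Only the baseline term changes: ΔPIP = ΔPEEP = 4 − 6 = -2.0 cmH2O.
Original PIP = 515/49.0 + 25.4×0.7667 + 6 = 35.984 cmH2O; new PIP = 35.984 + (-2.0) = 33.984 cmH2O.

34.0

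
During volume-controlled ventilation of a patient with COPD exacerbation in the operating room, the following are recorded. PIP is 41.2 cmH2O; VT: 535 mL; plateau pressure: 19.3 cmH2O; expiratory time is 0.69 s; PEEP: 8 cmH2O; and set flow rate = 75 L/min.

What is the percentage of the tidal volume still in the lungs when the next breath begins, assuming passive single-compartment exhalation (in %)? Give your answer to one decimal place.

43.5

Flow: 75 L/min ÷ 60 = 1.25 L/s.
R = (PIP − Pplat)/V̇ = (41.2 − 19.3) / 1.25 = 21.9/1.25 = 17.52 cmH2O·s/L.
C = Vt/(Pplat − PEEP) = 535.0 / (19.3 − 8) = 535.0/11.3 = 47.345 mL/cmH2O.
τ = R × C = 17.52 × 0.04735 L/cmH2O = 0.8296 s.
Fraction remaining at end-expiration = e^(−Te/τ) = e^(−0.69/0.8296) = 0.4353 → 43.53%.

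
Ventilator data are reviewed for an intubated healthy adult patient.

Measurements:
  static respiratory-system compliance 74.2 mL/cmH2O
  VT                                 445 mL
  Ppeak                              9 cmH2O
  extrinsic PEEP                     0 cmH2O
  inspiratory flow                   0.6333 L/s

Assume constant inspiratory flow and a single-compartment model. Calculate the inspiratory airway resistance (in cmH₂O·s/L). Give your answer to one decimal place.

Equation of motion (constant flow): PIP = Vt/C + R·V̇ + PEEP.
R·V̇ = PIP − Vt/C − PEEP = 9 − 445/74.2 − 0 = 9 − 5.997 − 0 = 3.003 cmH2O.
R = 3.003 / 0.6333 = 4.742 cmH2O·s/L.

4.7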